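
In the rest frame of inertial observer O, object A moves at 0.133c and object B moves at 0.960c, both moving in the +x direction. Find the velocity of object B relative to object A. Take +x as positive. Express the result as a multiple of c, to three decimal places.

β_A = 0.133, β_B = 0.960.
Transform to A's frame with the inverse velocity-addition law: u' = (u − v)/(1 − uv/c²), taking u = β_B and v = β_A.
u' = (0.960 − 0.133) / (1 − (0.133)(0.960)) = 0.8270/0.8723 = 0.9480.

+0.948c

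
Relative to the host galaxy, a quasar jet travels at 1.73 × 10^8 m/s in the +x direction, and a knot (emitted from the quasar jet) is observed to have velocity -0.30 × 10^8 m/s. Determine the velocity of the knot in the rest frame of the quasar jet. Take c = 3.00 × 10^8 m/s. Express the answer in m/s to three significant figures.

v = 0.577c, u = -0.100c.
Invert the composition law: u' = (u − v)/(1 − uv/c²).
u' = (-0.100 − 0.577) / (1 − (-0.100)(0.577)) = -0.6767/1.0577 = -0.6398.
u' = -0.6398 × 3.00 × 10^8 m/s.

-1.92 × 10^8 m/s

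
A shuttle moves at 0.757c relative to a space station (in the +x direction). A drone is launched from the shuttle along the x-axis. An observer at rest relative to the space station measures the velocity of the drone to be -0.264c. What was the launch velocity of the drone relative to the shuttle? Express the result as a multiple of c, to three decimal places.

Invert the composition law: u' = (u − v)/(1 − uv/c²).
u' = (-0.264 − 0.757) / (1 − (-0.264)(0.757)) = -1.0210/1.1998 = -0.8509.

-0.851c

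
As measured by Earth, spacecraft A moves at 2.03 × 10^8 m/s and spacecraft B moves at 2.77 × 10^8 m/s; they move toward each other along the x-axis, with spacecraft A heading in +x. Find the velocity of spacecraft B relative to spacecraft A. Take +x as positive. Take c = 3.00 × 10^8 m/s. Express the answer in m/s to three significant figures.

-2.95 × 10^8 m/s

β_A = 0.677, β_B = -0.923 (dividing each by c = 3.00 × 10^8 m/s).
Transform to A's frame with the inverse velocity-addition law: u' = (u − v)/(1 − uv/c²), taking u = β_B and v = β_A.
u' = (-0.923 − 0.677) / (1 − (0.677)(-0.923)) = -1.6000/1.6248 = -0.9847.
u' = -0.9847 × 3.00 × 10^8 m/s.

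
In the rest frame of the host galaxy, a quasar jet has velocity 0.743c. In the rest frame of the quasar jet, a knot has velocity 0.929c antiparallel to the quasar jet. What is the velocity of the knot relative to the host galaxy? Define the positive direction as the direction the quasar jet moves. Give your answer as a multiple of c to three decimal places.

-0.600c

With v = 0.743 and u' = -0.929 (in units of c),
u = (u' + v)/(1 + u'v/c²):
u = (-0.929 + 0.743) / (1 + (-0.929)·0.743) = -0.1860/0.3098 = -0.6005
(Galilean addition would give -0.186c.)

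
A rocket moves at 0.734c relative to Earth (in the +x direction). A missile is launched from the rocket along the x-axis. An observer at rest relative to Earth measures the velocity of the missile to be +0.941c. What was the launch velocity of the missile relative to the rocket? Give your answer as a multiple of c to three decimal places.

+0.669c

Invert the composition law: u' = (u − v)/(1 − uv/c²).
u' = (0.941 − 0.734) / (1 − (0.941)(0.734)) = 0.2070/0.3093 = 0.6692.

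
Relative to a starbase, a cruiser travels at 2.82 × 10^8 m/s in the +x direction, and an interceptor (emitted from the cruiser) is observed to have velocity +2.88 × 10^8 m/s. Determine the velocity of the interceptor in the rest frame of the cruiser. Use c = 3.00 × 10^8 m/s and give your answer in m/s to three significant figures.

v = 0.940c, u = 0.960c.
Invert the composition law: u' = (u − v)/(1 − uv/c²).
u' = (0.960 − 0.940) / (1 − (0.960)(0.940)) = 0.0200/0.0976 = 0.2049.
u' = 0.2049 × 3.00 × 10^8 m/s.

+6.15 × 10^7 m/s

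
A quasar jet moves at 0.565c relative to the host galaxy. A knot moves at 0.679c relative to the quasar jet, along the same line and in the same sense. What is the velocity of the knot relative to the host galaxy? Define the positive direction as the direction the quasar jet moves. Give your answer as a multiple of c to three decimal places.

With v = 0.565 and u' = 0.679 (in units of c),
u = (u' + v)/(1 + u'v/c²):
u = (0.679 + 0.565) / (1 + 0.679·0.565) = 1.2440/1.3836 = 0.8991

0.899c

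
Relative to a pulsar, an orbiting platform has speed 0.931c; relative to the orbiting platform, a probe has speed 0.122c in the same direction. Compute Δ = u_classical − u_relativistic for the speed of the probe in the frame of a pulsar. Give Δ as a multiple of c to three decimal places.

Δ = 0.107c

Galilean: u_cl = 0.122 + 0.931 = 1.0530.
Relativistic: u_rel = (0.122 + 0.931) / (1 + 0.122·0.931) = 1.0530/1.1136 = 0.9456.
Δ = 1.0530 − 0.9456 = 0.1074.
(The classical prediction exceeds c; the relativistic result does not.)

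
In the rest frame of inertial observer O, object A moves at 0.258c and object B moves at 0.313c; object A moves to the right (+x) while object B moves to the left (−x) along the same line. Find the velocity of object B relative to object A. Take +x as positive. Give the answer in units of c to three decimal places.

-0.528c

β_A = 0.258, β_B = -0.313.
Transform to A's frame with the inverse velocity-addition law: u' = (u − v)/(1 − uv/c²), taking u = β_B and v = β_A.
u' = (-0.313 − 0.258) / (1 − (0.258)(-0.313)) = -0.5710/1.0808 = -0.5283.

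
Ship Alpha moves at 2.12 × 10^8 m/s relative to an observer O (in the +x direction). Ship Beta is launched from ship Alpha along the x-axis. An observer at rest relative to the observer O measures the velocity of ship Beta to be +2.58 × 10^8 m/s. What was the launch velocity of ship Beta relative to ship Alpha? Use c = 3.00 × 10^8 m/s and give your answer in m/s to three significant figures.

v = 0.707c, u = 0.860c.
Invert the composition law: u' = (u − v)/(1 − uv/c²).
u' = (0.860 − 0.707) / (1 − (0.860)(0.707)) = 0.1533/0.3923 = 0.3909.
u' = 0.3909 × 3.00 × 10^8 m/s.

+1.17 × 10^8 m/s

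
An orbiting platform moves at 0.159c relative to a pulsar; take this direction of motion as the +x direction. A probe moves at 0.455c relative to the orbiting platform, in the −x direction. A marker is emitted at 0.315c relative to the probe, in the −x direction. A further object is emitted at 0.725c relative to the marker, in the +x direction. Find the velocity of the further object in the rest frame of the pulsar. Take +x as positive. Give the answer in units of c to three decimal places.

+0.256c

Apply u = (u' + v)/(1 + u'v/c²) successively, working outward toward the pulsar.
Start: velocity of the orbiting platform relative to the pulsar = 0.1590c.
Compose with the probe (u' = -0.455 in the orbiting platform frame): u_1 = (-0.455 + 0.159) / (1 + (-0.455)·0.159) = -0.2960/0.9277 = -0.3191.
Compose with the marker (u' = -0.315 in the probe frame): u_2 = (-0.315 + (-0.319)) / (1 + (-0.315)·(-0.319)) = -0.6341/1.1005 = -0.5762.
Compose with the further object (u' = 0.725 in the marker frame): u_3 = (0.725 + (-0.576)) / (1 + 0.725·(-0.576)) = 0.1488/0.5823 = 0.2556.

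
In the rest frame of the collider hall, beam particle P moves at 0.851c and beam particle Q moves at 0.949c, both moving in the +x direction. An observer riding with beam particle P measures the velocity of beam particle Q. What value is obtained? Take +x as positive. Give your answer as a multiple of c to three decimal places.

+0.509c

β_A = 0.851, β_B = 0.949.
Transform to A's frame with the inverse velocity-addition law: u' = (u − v)/(1 − uv/c²), taking u = β_B and v = β_A.
u' = (0.949 − 0.851) / (1 − (0.851)(0.949)) = 0.0980/0.1924 = 0.5094.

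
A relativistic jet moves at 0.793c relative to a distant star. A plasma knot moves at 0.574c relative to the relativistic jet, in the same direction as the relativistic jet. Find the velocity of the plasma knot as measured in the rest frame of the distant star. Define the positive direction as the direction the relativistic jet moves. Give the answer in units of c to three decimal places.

0.939c

With v = 0.793 and u' = 0.574 (in units of c),
u = (u' + v)/(1 + u'v/c²):
u = (0.574 + 0.793) / (1 + 0.574·0.793) = 1.3670/1.4552 = 0.9394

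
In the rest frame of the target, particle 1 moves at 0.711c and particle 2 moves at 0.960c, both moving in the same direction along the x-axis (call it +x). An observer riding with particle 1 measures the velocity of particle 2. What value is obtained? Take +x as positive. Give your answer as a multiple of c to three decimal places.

β_A = 0.711, β_B = 0.960.
Transform to A's frame with the inverse velocity-addition law: u' = (u − v)/(1 − uv/c²), taking u = β_B and v = β_A.
u' = (0.960 − 0.711) / (1 − (0.711)(0.960)) = 0.2490/0.3174 = 0.7844.

+0.784c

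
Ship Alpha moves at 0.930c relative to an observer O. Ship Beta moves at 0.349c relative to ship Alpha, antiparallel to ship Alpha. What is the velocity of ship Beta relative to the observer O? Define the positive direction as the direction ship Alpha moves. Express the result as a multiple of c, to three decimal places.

+0.860c

With v = 0.930 and u' = -0.349 (in units of c),
u = (u' + v)/(1 + u'v/c²):
u = (-0.349 + 0.930) / (1 + (-0.349)·0.930) = 0.5810/0.6754 = 0.8602
(Galilean addition would give +0.581c.)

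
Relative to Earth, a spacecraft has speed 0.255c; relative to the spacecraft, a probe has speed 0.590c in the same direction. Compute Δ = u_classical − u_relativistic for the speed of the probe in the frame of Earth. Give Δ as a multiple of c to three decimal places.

Galilean: u_cl = 0.590 + 0.255 = 0.8450.
Relativistic: u_rel = (0.590 + 0.255) / (1 + 0.590·0.255) = 0.8450/1.1504 = 0.7345.
Δ = 0.8450 − 0.7345 = 0.1105.

Δ = 0.111c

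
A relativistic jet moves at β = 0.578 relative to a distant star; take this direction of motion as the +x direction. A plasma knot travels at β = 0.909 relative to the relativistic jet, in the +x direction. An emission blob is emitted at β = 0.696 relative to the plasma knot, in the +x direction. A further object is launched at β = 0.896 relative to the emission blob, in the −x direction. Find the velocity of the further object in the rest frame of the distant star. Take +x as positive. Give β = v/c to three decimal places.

β = +0.920

Apply u = (u' + v)/(1 + u'v/c²) successively, working outward toward the distant star.
Start: velocity of the relativistic jet relative to the distant star = 0.5780c.
Compose with the plasma knot (u' = 0.909 in the relativistic jet frame): u_1 = (0.909 + 0.578) / (1 + 0.909·0.578) = 1.4870/1.5254 = 0.9748.
Compose with the emission blob (u' = 0.696 in the plasma knot frame): u_2 = (0.696 + 0.975) / (1 + 0.696·0.975) = 1.6708/1.6785 = 0.9954.
Compose with the further object (u' = -0.896 in the emission blob frame): u_3 = (-0.896 + 0.995) / (1 + (-0.896)·0.995) = 0.0994/0.1081 = 0.9200.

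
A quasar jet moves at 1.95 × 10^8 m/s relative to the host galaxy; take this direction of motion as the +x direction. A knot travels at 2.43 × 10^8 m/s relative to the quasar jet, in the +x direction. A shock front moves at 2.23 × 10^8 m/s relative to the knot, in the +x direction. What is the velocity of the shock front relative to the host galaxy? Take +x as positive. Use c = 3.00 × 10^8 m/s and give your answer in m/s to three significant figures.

2.98 × 10^8 m/s

Apply u = (u' + v)/(1 + u'v/c²) successively, working outward toward the host galaxy.
(Dividing each given speed by c = 3.00 × 10^8 m/s to work in units of c.)
Start: velocity of the quasar jet relative to the host galaxy = 0.6500c.
Compose with the knot (u' = 0.810 in the quasar jet frame): u_1 = (0.810 + 0.650) / (1 + 0.810·0.650) = 1.4600/1.5265 = 0.9564.
Compose with the shock front (u' = 0.743 in the knot frame): u_2 = (0.743 + 0.956) / (1 + 0.743·0.956) = 1.6998/1.7110 = 0.9935.
So u = 0.9935 × 3.00 × 10^8 m/s.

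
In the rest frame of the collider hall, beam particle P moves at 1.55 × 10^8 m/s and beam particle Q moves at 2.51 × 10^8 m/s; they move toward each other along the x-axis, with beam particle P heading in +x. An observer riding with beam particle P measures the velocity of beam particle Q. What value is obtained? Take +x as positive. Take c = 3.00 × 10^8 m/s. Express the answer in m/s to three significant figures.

-2.83 × 10^8 m/s

β_A = 0.517, β_B = -0.837 (dividing each by c = 3.00 × 10^8 m/s).
Transform to A's frame with the inverse velocity-addition law: u' = (u − v)/(1 − uv/c²), taking u = β_B and v = β_A.
u' = (-0.837 − 0.517) / (1 − (0.517)(-0.837)) = -1.3533/1.4323 = -0.9449.
u' = -0.9449 × 3.00 × 10^8 m/s.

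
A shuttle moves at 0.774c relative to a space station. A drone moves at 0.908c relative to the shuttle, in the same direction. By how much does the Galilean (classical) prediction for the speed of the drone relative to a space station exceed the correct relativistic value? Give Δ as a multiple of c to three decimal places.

Δ = 0.694c

Galilean: u_cl = 0.908 + 0.774 = 1.6820.
Relativistic: u_rel = (0.908 + 0.774) / (1 + 0.908·0.774) = 1.6820/1.7028 = 0.9878.
Δ = 1.6820 − 0.9878 = 0.6942.
(The classical prediction exceeds c; the relativistic result does not.)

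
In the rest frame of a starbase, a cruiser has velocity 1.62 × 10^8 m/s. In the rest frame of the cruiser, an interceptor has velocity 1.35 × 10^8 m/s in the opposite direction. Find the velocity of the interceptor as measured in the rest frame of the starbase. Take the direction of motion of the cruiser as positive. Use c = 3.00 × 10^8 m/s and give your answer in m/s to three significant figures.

In units of c (dividing by 3.00 × 10^8 m/s): v = 0.540, u' = -0.450.
u = (u' + v)/(1 + u'v/c²):
u = (-0.450 + 0.540) / (1 + (-0.450)·0.540) = 0.0900/0.7570 = 0.1189
Converting back: u = 0.1189 × 3.00 × 10^8 m/s.

+3.57 × 10^7 m/s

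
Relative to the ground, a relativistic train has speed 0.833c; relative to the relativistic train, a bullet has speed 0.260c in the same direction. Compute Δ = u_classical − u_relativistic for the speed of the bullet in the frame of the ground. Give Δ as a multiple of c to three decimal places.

Galilean: u_cl = 0.260 + 0.833 = 1.0930.
Relativistic: u_rel = (0.260 + 0.833) / (1 + 0.260·0.833) = 1.0930/1.2166 = 0.8984.
Δ = 1.0930 − 0.8984 = 0.1946.
(The classical prediction exceeds c; the relativistic result does not.)

Δ = 0.195c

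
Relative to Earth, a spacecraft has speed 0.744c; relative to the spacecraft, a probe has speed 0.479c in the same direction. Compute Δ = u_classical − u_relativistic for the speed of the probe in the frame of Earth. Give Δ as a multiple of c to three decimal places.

Galilean: u_cl = 0.479 + 0.744 = 1.2230.
Relativistic: u_rel = (0.479 + 0.744) / (1 + 0.479·0.744) = 1.2230/1.3564 = 0.9017.
Δ = 1.2230 − 0.9017 = 0.3213.
(The classical prediction exceeds c; the relativistic result does not.)

Δ = 0.321c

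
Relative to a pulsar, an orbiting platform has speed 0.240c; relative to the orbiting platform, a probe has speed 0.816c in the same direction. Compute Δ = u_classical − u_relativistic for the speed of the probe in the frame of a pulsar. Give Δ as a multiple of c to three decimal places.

Δ = 0.173c

Galilean: u_cl = 0.816 + 0.240 = 1.0560.
Relativistic: u_rel = (0.816 + 0.240) / (1 + 0.816·0.240) = 1.0560/1.1958 = 0.8831.
Δ = 1.0560 − 0.8831 = 0.1729.
(The classical prediction exceeds c; the relativistic result does not.)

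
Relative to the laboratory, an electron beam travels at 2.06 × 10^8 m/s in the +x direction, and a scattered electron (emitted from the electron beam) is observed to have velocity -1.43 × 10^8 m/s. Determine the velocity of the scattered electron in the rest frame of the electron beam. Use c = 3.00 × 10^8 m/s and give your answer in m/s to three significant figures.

-2.63 × 10^8 m/s

v = 0.687c, u = -0.477c.
Invert the composition law: u' = (u − v)/(1 − uv/c²).
u' = (-0.477 − 0.687) / (1 − (-0.477)(0.687)) = -1.1633/1.3273 = -0.8765.
u' = -0.8765 × 3.00 × 10^8 m/s.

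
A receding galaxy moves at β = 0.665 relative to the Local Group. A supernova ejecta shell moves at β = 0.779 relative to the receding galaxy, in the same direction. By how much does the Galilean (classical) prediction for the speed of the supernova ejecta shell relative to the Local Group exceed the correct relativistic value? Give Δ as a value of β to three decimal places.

Δ = 0.493

Galilean: u_cl = 0.779 + 0.665 = 1.4440.
Relativistic: u_rel = (0.779 + 0.665) / (1 + 0.779·0.665) = 1.4440/1.5180 = 0.9512.
Δ = 1.4440 − 0.9512 = 0.4928.
(The classical prediction exceeds c; the relativistic result does not.)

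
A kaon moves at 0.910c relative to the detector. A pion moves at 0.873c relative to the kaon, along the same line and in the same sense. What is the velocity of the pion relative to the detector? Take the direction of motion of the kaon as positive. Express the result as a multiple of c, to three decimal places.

0.994c

With v = 0.910 and u' = 0.873 (in units of c),
u = (u' + v)/(1 + u'v/c²):
u = (0.873 + 0.910) / (1 + 0.873·0.910) = 1.7830/1.7944 = 0.9936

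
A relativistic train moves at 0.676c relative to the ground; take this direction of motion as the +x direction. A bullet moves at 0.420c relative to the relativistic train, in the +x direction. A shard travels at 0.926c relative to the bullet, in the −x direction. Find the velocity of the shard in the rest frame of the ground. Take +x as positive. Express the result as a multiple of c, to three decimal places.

Apply u = (u' + v)/(1 + u'v/c²) successively, working outward toward the ground.
Start: velocity of the relativistic train relative to the ground = 0.6760c.
Compose with the bullet (u' = 0.420 in the relativistic train frame): u_1 = (0.420 + 0.676) / (1 + 0.420·0.676) = 1.0960/1.2839 = 0.8536.
Compose with the shard (u' = -0.926 in the bullet frame): u_2 = (-0.926 + 0.854) / (1 + (-0.926)·0.854) = -0.0724/0.2095 = -0.3454.

-0.345c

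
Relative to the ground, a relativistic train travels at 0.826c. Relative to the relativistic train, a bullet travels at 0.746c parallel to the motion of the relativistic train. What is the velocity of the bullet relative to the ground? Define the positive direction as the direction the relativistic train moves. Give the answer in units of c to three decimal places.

0.973c

With v = 0.826 and u' = 0.746 (in units of c),
u = (u' + v)/(1 + u'v/c²):
u = (0.746 + 0.826) / (1 + 0.746·0.826) = 1.5720/1.6162 = 0.9727
(Galilean addition would give +1.572c, exceeding c.)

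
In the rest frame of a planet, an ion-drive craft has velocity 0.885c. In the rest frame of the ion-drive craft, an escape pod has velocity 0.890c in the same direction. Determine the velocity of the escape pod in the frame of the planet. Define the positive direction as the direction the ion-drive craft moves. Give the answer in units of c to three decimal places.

With v = 0.885 and u' = 0.890 (in units of c),
u = (u' + v)/(1 + u'v/c²):
u = (0.890 + 0.885) / (1 + 0.890·0.885) = 1.7750/1.7876 = 0.9929

0.993c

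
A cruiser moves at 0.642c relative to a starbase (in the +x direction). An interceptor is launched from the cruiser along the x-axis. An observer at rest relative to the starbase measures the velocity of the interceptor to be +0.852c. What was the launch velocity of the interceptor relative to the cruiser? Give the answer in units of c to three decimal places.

Invert the composition law: u' = (u − v)/(1 − uv/c²).
u' = (0.852 − 0.642) / (1 − (0.852)(0.642)) = 0.2100/0.4530 = 0.4636.

+0.464c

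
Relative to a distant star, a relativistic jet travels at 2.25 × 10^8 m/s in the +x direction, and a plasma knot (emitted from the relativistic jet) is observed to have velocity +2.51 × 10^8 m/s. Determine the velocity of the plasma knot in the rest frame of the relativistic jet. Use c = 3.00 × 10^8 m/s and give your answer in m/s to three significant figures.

+6.98 × 10^7 m/s

v = 0.750c, u = 0.837c.
Invert the composition law: u' = (u − v)/(1 − uv/c²).
u' = (0.837 − 0.750) / (1 − (0.837)(0.750)) = 0.0867/0.3725 = 0.2327.
u' = 0.2327 × 3.00 × 10^8 m/s.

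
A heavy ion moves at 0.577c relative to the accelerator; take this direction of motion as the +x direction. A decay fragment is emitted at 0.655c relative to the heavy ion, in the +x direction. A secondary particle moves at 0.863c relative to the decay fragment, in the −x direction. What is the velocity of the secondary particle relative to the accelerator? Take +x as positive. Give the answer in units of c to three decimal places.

Apply u = (u' + v)/(1 + u'v/c²) successively, working outward toward the accelerator.
Start: velocity of the heavy ion relative to the accelerator = 0.5770c.
Compose with the decay fragment (u' = 0.655 in the heavy ion frame): u_1 = (0.655 + 0.577) / (1 + 0.655·0.577) = 1.2320/1.3779 = 0.8941.
Compose with the secondary particle (u' = -0.863 in the decay fragment frame): u_2 = (-0.863 + 0.894) / (1 + (-0.863)·0.894) = 0.0311/0.2284 = 0.1361.

+0.136c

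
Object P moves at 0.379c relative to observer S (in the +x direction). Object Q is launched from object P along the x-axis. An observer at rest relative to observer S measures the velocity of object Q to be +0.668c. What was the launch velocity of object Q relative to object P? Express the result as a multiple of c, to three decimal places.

+0.387c

Invert the composition law: u' = (u − v)/(1 − uv/c²).
u' = (0.668 − 0.379) / (1 − (0.668)(0.379)) = 0.2890/0.7468 = 0.3870.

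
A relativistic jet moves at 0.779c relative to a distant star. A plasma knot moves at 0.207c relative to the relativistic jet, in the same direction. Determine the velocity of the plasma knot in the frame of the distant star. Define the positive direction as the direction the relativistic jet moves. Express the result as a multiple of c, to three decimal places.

With v = 0.779 and u' = 0.207 (in units of c),
u = (u' + v)/(1 + u'v/c²):
u = (0.207 + 0.779) / (1 + 0.207·0.779) = 0.9860/1.1613 = 0.8491
(Galilean addition would give +0.986c.)

0.849c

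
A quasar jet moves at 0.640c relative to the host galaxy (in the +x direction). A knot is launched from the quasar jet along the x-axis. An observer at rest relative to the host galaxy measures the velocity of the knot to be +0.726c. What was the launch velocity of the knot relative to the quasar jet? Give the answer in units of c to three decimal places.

Invert the composition law: u' = (u − v)/(1 − uv/c²).
u' = (0.726 − 0.640) / (1 − (0.726)(0.640)) = 0.0860/0.5354 = 0.1606.

+0.161c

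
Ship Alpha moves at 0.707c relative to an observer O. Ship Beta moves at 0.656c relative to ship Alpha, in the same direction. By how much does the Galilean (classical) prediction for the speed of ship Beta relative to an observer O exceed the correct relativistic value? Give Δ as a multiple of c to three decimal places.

Δ = 0.432c

Galilean: u_cl = 0.656 + 0.707 = 1.3630.
Relativistic: u_rel = (0.656 + 0.707) / (1 + 0.656·0.707) = 1.3630/1.4638 = 0.9311.
Δ = 1.3630 − 0.9311 = 0.4319.
(The classical prediction exceeds c; the relativistic result does not.)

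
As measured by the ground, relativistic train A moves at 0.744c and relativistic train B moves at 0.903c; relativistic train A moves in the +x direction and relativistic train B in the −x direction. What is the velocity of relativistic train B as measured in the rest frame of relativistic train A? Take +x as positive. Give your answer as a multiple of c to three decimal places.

-0.985c

β_A = 0.744, β_B = -0.903.
Transform to A's frame with the inverse velocity-addition law: u' = (u − v)/(1 − uv/c²), taking u = β_B and v = β_A.
u' = (-0.903 − 0.744) / (1 − (0.744)(-0.903)) = -1.6470/1.6718 = -0.9851.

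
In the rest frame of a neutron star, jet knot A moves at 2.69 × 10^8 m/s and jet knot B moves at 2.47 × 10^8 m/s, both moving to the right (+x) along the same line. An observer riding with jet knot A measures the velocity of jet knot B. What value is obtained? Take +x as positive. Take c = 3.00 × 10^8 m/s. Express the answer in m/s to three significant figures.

β_A = 0.897, β_B = 0.823 (dividing each by c = 3.00 × 10^8 m/s).
Transform to A's frame with the inverse velocity-addition law: u' = (u − v)/(1 − uv/c²), taking u = β_B and v = β_A.
u' = (0.823 − 0.897) / (1 − (0.897)(0.823)) = -0.0733/0.2617 = -0.2802.
u' = -0.2802 × 3.00 × 10^8 m/s.

-8.41 × 10^7 m/s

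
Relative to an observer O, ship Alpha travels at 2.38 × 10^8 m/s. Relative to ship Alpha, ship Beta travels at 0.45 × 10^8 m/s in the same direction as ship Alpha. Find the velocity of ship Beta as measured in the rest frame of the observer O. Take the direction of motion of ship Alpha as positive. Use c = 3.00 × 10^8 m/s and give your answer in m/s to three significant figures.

2.53 × 10^8 m/s

In units of c (dividing by 3.00 × 10^8 m/s): v = 0.793, u' = 0.150.
u = (u' + v)/(1 + u'v/c²):
u = (0.150 + 0.793) / (1 + 0.150·0.793) = 0.9433/1.1190 = 0.8430
Converting back: u = 0.8430 × 3.00 × 10^8 m/s.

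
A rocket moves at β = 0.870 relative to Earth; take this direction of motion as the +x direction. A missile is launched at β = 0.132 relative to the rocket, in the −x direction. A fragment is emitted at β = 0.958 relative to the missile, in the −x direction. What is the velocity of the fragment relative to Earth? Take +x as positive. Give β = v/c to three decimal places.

Apply u = (u' + v)/(1 + u'v/c²) successively, working outward toward Earth.
Start: velocity of the rocket relative to Earth = 0.8700c.
Compose with the missile (u' = -0.132 in the rocket frame): u_1 = (-0.132 + 0.870) / (1 + (-0.132)·0.870) = 0.7380/0.8852 = 0.8337.
Compose with the fragment (u' = -0.958 in the missile frame): u_2 = (-0.958 + 0.834) / (1 + (-0.958)·0.834) = -0.1243/0.2013 = -0.6173.

β = -0.617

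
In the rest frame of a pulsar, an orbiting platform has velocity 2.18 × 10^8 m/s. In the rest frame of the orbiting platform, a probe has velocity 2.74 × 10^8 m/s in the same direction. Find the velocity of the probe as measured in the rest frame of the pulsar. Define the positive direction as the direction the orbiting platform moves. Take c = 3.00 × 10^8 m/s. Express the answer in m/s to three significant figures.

In units of c (dividing by 3.00 × 10^8 m/s): v = 0.727, u' = 0.913.
u = (u' + v)/(1 + u'v/c²):
u = (0.913 + 0.727) / (1 + 0.913·0.727) = 1.6400/1.6637 = 0.9858
(Galilean addition would give +1.640c, exceeding c.)
Converting back: u = 0.9858 × 3.00 × 10^8 m/s.

2.96 × 10^8 m/s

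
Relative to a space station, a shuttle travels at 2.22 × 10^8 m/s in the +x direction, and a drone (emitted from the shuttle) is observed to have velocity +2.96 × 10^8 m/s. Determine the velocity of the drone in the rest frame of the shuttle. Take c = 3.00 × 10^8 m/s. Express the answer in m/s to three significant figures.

v = 0.740c, u = 0.987c.
Invert the composition law: u' = (u − v)/(1 − uv/c²).
u' = (0.987 − 0.740) / (1 − (0.987)(0.740)) = 0.2467/0.2699 = 0.9140.
u' = 0.9140 × 3.00 × 10^8 m/s.

+2.74 × 10^8 m/s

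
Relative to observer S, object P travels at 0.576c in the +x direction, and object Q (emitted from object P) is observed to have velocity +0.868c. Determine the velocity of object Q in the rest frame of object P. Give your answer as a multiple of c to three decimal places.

+0.584c

Invert the composition law: u' = (u − v)/(1 − uv/c²).
u' = (0.868 − 0.576) / (1 − (0.868)(0.576)) = 0.2920/0.5000 = 0.5840.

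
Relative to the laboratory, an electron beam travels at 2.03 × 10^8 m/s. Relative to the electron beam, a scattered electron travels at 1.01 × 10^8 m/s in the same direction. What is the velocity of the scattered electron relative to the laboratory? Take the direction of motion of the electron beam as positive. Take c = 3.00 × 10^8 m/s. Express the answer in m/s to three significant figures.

2.48 × 10^8 m/s

In units of c (dividing by 3.00 × 10^8 m/s): v = 0.677, u' = 0.337.
u = (u' + v)/(1 + u'v/c²):
u = (0.337 + 0.677) / (1 + 0.337·0.677) = 1.0133/1.2278 = 0.8253
(Galilean addition would give +1.013c, exceeding c.)
Converting back: u = 0.8253 × 3.00 × 10^8 m/s.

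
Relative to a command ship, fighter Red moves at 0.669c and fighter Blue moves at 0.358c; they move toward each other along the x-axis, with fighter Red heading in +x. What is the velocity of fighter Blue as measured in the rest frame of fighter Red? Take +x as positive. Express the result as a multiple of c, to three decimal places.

-0.829c

β_A = 0.669, β_B = -0.358.
Transform to A's frame with the inverse velocity-addition law: u' = (u − v)/(1 − uv/c²), taking u = β_B and v = β_A.
u' = (-0.358 − 0.669) / (1 − (0.669)(-0.358)) = -1.0270/1.2395 = -0.8286.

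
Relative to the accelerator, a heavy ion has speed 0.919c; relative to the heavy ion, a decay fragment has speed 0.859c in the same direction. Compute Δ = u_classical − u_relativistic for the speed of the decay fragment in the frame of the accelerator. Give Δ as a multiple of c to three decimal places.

Galilean: u_cl = 0.859 + 0.919 = 1.7780.
Relativistic: u_rel = (0.859 + 0.919) / (1 + 0.859·0.919) = 1.7780/1.7894 = 0.9936.
Δ = 1.7780 − 0.9936 = 0.7844.
(The classical prediction exceeds c; the relativistic result does not.)

Δ = 0.784c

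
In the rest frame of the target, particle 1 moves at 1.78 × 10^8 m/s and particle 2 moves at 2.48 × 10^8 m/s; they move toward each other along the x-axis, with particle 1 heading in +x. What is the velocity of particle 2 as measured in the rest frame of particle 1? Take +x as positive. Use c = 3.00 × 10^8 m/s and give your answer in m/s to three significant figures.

β_A = 0.593, β_B = -0.827 (dividing each by c = 3.00 × 10^8 m/s).
Transform to A's frame with the inverse velocity-addition law: u' = (u − v)/(1 − uv/c²), taking u = β_B and v = β_A.
u' = (-0.827 − 0.593) / (1 − (0.593)(-0.827)) = -1.4200/1.4905 = -0.9527.
u' = -0.9527 × 3.00 × 10^8 m/s.

-2.86 × 10^8 m/s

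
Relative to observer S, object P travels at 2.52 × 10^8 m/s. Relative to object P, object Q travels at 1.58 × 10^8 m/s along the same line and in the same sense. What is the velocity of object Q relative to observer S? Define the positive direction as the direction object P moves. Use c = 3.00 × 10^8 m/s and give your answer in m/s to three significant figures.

In units of c (dividing by 3.00 × 10^8 m/s): v = 0.840, u' = 0.527.
u = (u' + v)/(1 + u'v/c²):
u = (0.527 + 0.840) / (1 + 0.527·0.840) = 1.3667/1.4424 = 0.9475
(Galilean addition would give +1.367c, exceeding c.)
Converting back: u = 0.9475 × 3.00 × 10^8 m/s.

2.84 × 10^8 m/s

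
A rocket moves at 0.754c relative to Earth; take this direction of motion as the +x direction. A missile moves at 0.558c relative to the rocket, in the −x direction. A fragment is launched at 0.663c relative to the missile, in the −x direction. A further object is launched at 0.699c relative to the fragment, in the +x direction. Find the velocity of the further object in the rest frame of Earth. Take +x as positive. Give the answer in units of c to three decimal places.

+0.396c

Apply u = (u' + v)/(1 + u'v/c²) successively, working outward toward Earth.
Start: velocity of the rocket relative to Earth = 0.7540c.
Compose with the missile (u' = -0.558 in the rocket frame): u_1 = (-0.558 + 0.754) / (1 + (-0.558)·0.754) = 0.1960/0.5793 = 0.3384.
Compose with the fragment (u' = -0.663 in the missile frame): u_2 = (-0.663 + 0.338) / (1 + (-0.663)·0.338) = -0.3246/0.7757 = -0.4185.
Compose with the further object (u' = 0.699 in the fragment frame): u_3 = (0.699 + (-0.419)) / (1 + 0.699·(-0.419)) = 0.2805/0.7074 = 0.3965.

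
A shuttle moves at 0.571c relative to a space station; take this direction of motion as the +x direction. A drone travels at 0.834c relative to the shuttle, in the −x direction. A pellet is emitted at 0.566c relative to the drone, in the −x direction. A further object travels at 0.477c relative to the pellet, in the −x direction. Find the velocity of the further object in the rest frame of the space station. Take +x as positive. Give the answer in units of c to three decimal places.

-0.937c

Apply u = (u' + v)/(1 + u'v/c²) successively, working outward toward the space station.
Start: velocity of the shuttle relative to the space station = 0.5710c.
Compose with the drone (u' = -0.834 in the shuttle frame): u_1 = (-0.834 + 0.571) / (1 + (-0.834)·0.571) = -0.2630/0.5238 = -0.5021.
Compose with the pellet (u' = -0.566 in the drone frame): u_2 = (-0.566 + (-0.502)) / (1 + (-0.566)·(-0.502)) = -1.0681/1.2842 = -0.8317.
Compose with the further object (u' = -0.477 in the pellet frame): u_3 = (-0.477 + (-0.832)) / (1 + (-0.477)·(-0.832)) = -1.3087/1.3967 = -0.9370.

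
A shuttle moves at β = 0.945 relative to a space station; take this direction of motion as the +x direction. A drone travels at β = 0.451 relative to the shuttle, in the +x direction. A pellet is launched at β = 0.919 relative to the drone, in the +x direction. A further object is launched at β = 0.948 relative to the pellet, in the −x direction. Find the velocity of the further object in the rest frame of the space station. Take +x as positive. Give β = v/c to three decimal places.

Apply u = (u' + v)/(1 + u'v/c²) successively, working outward toward the space station.
Start: velocity of the shuttle relative to the space station = 0.9450c.
Compose with the drone (u' = 0.451 in the shuttle frame): u_1 = (0.451 + 0.945) / (1 + 0.451·0.945) = 1.3960/1.4262 = 0.9788.
Compose with the pellet (u' = 0.919 in the drone frame): u_2 = (0.919 + 0.979) / (1 + 0.919·0.979) = 1.8978/1.8995 = 0.9991.
Compose with the further object (u' = -0.948 in the pellet frame): u_3 = (-0.948 + 0.999) / (1 + (-0.948)·0.999) = 0.0511/0.0529 = 0.9667.

β = +0.967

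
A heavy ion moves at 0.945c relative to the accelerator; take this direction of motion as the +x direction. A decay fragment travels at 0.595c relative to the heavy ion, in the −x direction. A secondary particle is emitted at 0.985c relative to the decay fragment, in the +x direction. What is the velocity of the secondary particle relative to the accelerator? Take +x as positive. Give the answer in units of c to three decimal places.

+0.998c

Apply u = (u' + v)/(1 + u'v/c²) successively, working outward toward the accelerator.
Start: velocity of the heavy ion relative to the accelerator = 0.9450c.
Compose with the decay fragment (u' = -0.595 in the heavy ion frame): u_1 = (-0.595 + 0.945) / (1 + (-0.595)·0.945) = 0.3500/0.4377 = 0.7996.
Compose with the secondary particle (u' = 0.985 in the decay fragment frame): u_2 = (0.985 + 0.800) / (1 + 0.985·0.800) = 1.7846/1.7876 = 0.9983.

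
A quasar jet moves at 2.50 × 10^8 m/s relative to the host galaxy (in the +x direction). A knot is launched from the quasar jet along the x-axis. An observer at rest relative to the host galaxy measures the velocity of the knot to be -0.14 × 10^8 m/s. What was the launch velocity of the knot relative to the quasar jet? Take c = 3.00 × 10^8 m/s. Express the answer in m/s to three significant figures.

v = 0.833c, u = -0.047c.
Invert the composition law: u' = (u − v)/(1 − uv/c²).
u' = (-0.047 − 0.833) / (1 − (-0.047)(0.833)) = -0.8800/1.0389 = -0.8471.
u' = -0.8471 × 3.00 × 10^8 m/s.

-2.54 × 10^8 m/s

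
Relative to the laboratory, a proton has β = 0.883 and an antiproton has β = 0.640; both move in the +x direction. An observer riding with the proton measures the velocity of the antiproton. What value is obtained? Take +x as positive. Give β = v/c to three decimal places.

β_A = 0.883, β_B = 0.640.
Transform to A's frame with the inverse velocity-addition law: u' = (u − v)/(1 − uv/c²), taking u = β_B and v = β_A.
u' = (0.640 − 0.883) / (1 − (0.883)(0.640)) = -0.2430/0.4349 = -0.5588.

β = -0.559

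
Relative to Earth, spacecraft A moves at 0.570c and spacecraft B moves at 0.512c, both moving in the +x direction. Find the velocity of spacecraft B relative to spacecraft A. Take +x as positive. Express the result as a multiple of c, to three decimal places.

-0.082c

β_A = 0.570, β_B = 0.512.
Transform to A's frame with the inverse velocity-addition law: u' = (u − v)/(1 − uv/c²), taking u = β_B and v = β_A.
u' = (0.512 − 0.570) / (1 − (0.570)(0.512)) = -0.0580/0.7082 = -0.0819.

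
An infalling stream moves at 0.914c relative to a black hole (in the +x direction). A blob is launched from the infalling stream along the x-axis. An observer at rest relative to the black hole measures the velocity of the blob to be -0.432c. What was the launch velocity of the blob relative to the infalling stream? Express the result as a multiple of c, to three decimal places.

Invert the composition law: u' = (u − v)/(1 − uv/c²).
u' = (-0.432 − 0.914) / (1 − (-0.432)(0.914)) = -1.3460/1.3948 = -0.9650.

-0.965c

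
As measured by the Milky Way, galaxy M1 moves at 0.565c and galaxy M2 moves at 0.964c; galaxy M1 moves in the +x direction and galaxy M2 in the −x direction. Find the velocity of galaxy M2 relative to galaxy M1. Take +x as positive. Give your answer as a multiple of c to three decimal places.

-0.990c

β_A = 0.565, β_B = -0.964.
Transform to A's frame with the inverse velocity-addition law: u' = (u − v)/(1 − uv/c²), taking u = β_B and v = β_A.
u' = (-0.964 − 0.565) / (1 − (0.565)(-0.964)) = -1.5290/1.5447 = -0.9899.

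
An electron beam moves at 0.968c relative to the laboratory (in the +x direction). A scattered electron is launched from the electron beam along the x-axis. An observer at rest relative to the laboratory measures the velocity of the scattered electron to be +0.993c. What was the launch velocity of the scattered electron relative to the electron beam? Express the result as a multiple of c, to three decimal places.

Invert the composition law: u' = (u − v)/(1 − uv/c²).
u' = (0.993 − 0.968) / (1 − (0.993)(0.968)) = 0.0250/0.0388 = 0.6447.

+0.645c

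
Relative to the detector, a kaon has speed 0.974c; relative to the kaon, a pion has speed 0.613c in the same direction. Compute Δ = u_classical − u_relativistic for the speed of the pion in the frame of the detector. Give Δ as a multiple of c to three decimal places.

Galilean: u_cl = 0.613 + 0.974 = 1.5870.
Relativistic: u_rel = (0.613 + 0.974) / (1 + 0.613·0.974) = 1.5870/1.5971 = 0.9937.
Δ = 1.5870 − 0.9937 = 0.5933.
(The classical prediction exceeds c; the relativistic result does not.)

Δ = 0.593c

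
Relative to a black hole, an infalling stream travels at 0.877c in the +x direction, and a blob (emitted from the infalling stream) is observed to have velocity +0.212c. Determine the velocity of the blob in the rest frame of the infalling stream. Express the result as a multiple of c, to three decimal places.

-0.817c

Invert the composition law: u' = (u − v)/(1 − uv/c²).
u' = (0.212 − 0.877) / (1 − (0.212)(0.877)) = -0.6650/0.8141 = -0.8169.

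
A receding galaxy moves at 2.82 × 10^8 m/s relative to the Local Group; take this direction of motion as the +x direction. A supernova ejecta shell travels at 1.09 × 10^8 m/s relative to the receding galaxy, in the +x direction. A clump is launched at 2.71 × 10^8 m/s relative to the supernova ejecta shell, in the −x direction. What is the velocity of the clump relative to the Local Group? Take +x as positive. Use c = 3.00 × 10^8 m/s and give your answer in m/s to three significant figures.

Apply u = (u' + v)/(1 + u'v/c²) successively, working outward toward the Local Group.
(Dividing each given speed by c = 3.00 × 10^8 m/s to work in units of c.)
Start: velocity of the receding galaxy relative to the Local Group = 0.9400c.
Compose with the supernova ejecta shell (u' = 0.363 in the receding galaxy frame): u_1 = (0.363 + 0.940) / (1 + 0.363·0.940) = 1.3033/1.3415 = 0.9715.
Compose with the clump (u' = -0.903 in the supernova ejecta shell frame): u_2 = (-0.903 + 0.972) / (1 + (-0.903)·0.972) = 0.0682/0.1224 = 0.5572.
So u = 0.5572 × 3.00 × 10^8 m/s.

+1.67 × 10^8 m/s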